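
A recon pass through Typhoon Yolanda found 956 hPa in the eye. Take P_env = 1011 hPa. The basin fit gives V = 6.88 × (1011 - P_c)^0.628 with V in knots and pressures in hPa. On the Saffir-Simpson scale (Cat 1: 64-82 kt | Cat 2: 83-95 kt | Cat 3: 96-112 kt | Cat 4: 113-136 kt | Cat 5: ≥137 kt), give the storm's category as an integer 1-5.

2

ΔP = 1011 − 956 = 55 hPa.
V ≈ 6.88 × 55^0.628 = 6.88 × 12.39 ≈ 85 kt.
85 kt falls in the Category 2 band.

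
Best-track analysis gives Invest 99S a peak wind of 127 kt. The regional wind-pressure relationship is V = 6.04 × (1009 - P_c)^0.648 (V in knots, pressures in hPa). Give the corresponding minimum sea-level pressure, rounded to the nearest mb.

ΔP = (V / 6.04)^(1/0.648) = (127/6.04)^1.543.
127/6.04 = 21.026; 21.026^1.543 ≈ 109.98 mb.
P_c = 1009 − 109.98 = 899.02 ≈ 899 mb.

899 mb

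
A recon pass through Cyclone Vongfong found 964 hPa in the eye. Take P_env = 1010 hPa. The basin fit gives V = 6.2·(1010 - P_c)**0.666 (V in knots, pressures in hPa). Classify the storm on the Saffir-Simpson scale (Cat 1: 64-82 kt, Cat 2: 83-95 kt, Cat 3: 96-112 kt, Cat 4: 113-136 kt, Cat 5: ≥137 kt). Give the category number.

1

ΔP = 1010 − 964 = 46 hPa.
V ≈ 6.2 × 46^0.666 = 6.2 × 12.81 ≈ 79 kt.
79 kt falls in the Category 1 band.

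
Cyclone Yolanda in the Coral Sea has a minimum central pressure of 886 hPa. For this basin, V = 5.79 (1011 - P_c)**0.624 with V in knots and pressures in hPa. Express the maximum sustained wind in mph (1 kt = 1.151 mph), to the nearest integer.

136 mph

ΔP = 1011 − 886 = 125 hPa.
V ≈ 5.79 × 125^0.624 = 5.79 × 20.346 ≈ 117.801 kt.
117.801 × 1.151 ≈ 135.59 mph → 136 mph.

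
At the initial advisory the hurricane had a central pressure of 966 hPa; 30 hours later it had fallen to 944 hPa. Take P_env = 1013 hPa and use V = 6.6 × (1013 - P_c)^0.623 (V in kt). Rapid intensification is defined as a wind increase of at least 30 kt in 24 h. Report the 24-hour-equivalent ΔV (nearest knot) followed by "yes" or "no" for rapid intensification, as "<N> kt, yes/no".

16 kt, no

V₁: ΔP = 47, V ≈ 6.6 × 47^0.623 ≈ 72.65 kt.
V₂: ΔP = 69, V ≈ 6.6 × 69^0.623 ≈ 92.29 kt.
ΔV over 30 h = 19.64 kt → 24 h equivalent = 19.64 × 24/30 ≈ 15.71 kt.
16 kt < 30 kt ⇒ not rapid intensification.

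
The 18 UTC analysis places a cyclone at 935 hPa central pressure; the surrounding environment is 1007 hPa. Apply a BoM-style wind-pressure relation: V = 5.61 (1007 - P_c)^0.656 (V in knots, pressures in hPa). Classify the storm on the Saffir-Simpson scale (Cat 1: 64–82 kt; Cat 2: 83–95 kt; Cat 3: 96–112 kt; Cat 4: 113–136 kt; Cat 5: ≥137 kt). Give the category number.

2

ΔP = 1007 − 935 = 72 hPa.
V ≈ 5.61 × 72^0.656 = 5.61 × 16.54 ≈ 93 kt.
93 kt falls in the Category 2 band.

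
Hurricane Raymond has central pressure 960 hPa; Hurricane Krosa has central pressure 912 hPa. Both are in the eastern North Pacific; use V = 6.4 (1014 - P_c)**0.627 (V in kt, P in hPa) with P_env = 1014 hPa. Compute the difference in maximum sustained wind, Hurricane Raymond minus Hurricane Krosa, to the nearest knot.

-38 kt

Hurricane Raymond: ΔP = 54; V ≈ 6.4 × 54^0.627 ≈ 78.05 kt.
Hurricane Krosa: ΔP = 102; V ≈ 6.4 × 102^0.627 ≈ 116.30 kt.
Difference ≈ 78.05 − 116.30 = -38.25 → -38 kt.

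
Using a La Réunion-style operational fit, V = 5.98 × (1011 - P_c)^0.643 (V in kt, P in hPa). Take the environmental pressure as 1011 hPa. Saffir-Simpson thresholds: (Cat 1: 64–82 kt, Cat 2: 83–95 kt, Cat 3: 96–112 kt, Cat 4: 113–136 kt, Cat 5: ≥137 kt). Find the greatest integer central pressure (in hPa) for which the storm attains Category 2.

Category 2 begins at V = 83 kt.
Required ΔP = (83/5.98)^(1/0.643) = 13.880^1.555 ≈ 59.79 hPa.
P_c ≤ 1011 − 59.79 = 951.21, so the highest integer P_c is 951 hPa.

951 hPa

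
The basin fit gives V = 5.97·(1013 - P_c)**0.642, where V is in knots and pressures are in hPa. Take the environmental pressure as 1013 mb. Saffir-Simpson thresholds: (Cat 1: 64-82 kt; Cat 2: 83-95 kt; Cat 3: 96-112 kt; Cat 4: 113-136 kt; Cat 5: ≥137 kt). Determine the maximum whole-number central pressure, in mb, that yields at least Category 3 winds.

Category 3 begins at V = 96 kt.
Required ΔP = (96/5.97)^(1/0.642) = 16.080^1.558 ≈ 75.68 mb.
P_c ≤ 1013 − 75.68 = 937.32, so the highest integer P_c is 937 mb.

937 mb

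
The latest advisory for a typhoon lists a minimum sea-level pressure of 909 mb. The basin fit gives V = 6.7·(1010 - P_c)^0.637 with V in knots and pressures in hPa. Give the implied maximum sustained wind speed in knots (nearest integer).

127 kt

ΔP = 1010 − 909 = 101 mb.
101^0.637 ≈ 18.913.
V ≈ 6.7 × 18.913 ≈ 126.7 kt.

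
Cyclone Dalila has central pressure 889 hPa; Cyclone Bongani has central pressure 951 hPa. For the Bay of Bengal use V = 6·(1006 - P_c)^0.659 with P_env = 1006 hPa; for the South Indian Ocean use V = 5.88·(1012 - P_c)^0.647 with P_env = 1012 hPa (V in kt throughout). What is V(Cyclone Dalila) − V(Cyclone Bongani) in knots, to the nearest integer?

54 kt

Cyclone Dalila: ΔP = 117; V ≈ 6 × 117^0.659 ≈ 138.38 kt.
Cyclone Bongani: ΔP = 61; V ≈ 5.88 × 61^0.647 ≈ 84.04 kt.
Difference ≈ 138.38 − 84.04 = 54.34 → 54 kt.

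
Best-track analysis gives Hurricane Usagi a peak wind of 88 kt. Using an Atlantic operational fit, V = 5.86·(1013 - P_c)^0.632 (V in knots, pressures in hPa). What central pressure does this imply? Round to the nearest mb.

ΔP = (V / 5.86)^(1/0.632) = (88/5.86)^1.582.
88/5.86 = 15.017; 15.017^1.582 ≈ 72.73 mb.
P_c = 1013 − 72.73 = 940.27 ≈ 940 mb.

940 mb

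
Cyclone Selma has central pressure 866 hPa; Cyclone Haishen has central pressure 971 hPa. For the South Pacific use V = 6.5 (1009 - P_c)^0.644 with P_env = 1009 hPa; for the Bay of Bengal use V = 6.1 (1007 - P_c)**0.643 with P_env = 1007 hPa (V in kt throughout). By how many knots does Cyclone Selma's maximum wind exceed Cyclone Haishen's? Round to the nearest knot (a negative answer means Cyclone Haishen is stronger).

Cyclone Selma: ΔP = 143; V ≈ 6.5 × 143^0.644 ≈ 158.84 kt.
Cyclone Haishen: ΔP = 36; V ≈ 6.1 × 36^0.643 ≈ 61.10 kt.
Difference ≈ 158.84 − 61.10 = 97.74 → 98 kt.

98 kt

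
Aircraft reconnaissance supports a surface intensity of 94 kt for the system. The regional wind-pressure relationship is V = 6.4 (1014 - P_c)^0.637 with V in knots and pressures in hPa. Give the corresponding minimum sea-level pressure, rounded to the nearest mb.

946 mb

ΔP = (V / 6.4)^(1/0.637) = (94/6.4)^1.570.
94/6.4 = 14.688; 14.688^1.570 ≈ 67.91 mb.
P_c = 1014 − 67.91 = 946.09 ≈ 946 mb.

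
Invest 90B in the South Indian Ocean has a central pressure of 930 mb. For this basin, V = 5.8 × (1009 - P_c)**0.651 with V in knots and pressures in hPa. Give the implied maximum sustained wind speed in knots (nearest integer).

100 kt

ΔP = 1009 − 930 = 79 mb.
79^0.651 ≈ 17.193.
V ≈ 5.8 × 17.193 ≈ 99.7 kt.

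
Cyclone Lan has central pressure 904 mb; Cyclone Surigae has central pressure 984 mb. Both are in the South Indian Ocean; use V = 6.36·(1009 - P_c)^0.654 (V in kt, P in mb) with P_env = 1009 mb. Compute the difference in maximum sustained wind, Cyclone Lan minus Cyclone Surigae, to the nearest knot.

81 kt

Cyclone Lan: ΔP = 105; V ≈ 6.36 × 105^0.654 ≈ 133.45 kt.
Cyclone Surigae: ΔP = 25; V ≈ 6.36 × 25^0.654 ≈ 52.20 kt.
Difference ≈ 133.45 − 52.20 = 81.25 → 81 kt.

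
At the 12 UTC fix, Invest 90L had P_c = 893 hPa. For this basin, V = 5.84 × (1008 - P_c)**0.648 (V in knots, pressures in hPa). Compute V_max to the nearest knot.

126 kt

ΔP = 1008 − 893 = 115 hPa.
115^0.648 ≈ 21.644.
V ≈ 5.84 × 21.644 ≈ 126.4 kt.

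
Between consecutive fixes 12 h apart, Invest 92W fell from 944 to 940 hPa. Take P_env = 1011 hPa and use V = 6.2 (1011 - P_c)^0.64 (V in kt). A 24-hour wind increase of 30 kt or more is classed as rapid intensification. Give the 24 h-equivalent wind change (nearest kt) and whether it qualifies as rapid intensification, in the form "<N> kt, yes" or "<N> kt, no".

7 kt, no

V₁: ΔP = 67, V ≈ 6.2 × 67^0.64 ≈ 91.43 kt.
V₂: ΔP = 71, V ≈ 6.2 × 71^0.64 ≈ 94.88 kt.
ΔV over 12 h = 3.45 kt → 24 h equivalent = 3.45 × 24/12 ≈ 6.90 kt.
7 kt < 30 kt ⇒ not rapid intensification.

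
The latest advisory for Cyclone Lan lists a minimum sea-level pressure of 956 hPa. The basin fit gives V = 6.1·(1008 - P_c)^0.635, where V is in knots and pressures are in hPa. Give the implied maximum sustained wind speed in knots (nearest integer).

ΔP = 1008 − 956 = 52 hPa.
52^0.635 ≈ 12.293.
V ≈ 6.1 × 12.293 ≈ 75.0 kt.

75 kt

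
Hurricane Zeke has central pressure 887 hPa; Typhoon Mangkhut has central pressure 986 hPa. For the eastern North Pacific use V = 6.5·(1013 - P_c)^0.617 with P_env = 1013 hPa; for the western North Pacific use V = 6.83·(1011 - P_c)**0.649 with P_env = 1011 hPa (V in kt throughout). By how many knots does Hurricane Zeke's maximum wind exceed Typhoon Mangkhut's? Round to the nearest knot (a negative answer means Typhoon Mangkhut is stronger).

73 kt

Hurricane Zeke: ΔP = 126; V ≈ 6.5 × 126^0.617 ≈ 128.48 kt.
Typhoon Mangkhut: ΔP = 25; V ≈ 6.83 × 25^0.649 ≈ 55.17 kt.
Difference ≈ 128.48 − 55.17 = 73.31 → 73 kt.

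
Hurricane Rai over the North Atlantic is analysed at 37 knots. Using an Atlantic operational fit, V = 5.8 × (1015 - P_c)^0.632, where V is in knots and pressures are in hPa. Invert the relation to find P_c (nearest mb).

ΔP = (V / 5.8)^(1/0.632) = (37/5.8)^1.582.
37/5.8 = 6.379; 6.379^1.582 ≈ 18.77 mb.
P_c = 1015 − 18.77 = 996.23 ≈ 996 mb.

996 mb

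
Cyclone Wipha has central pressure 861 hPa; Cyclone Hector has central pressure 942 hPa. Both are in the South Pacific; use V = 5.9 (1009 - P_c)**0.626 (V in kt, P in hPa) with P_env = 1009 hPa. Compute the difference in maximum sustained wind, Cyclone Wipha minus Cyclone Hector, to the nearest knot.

53 kt

Cyclone Wipha: ΔP = 148; V ≈ 5.9 × 148^0.626 ≈ 134.72 kt.
Cyclone Hector: ΔP = 67; V ≈ 5.9 × 67^0.626 ≈ 82.03 kt.
Difference ≈ 134.72 − 82.03 = 52.69 → 53 kt.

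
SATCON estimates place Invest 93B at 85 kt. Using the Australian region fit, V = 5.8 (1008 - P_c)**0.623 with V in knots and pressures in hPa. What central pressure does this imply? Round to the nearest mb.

934 mb

ΔP = (V / 5.8)^(1/0.623) = (85/5.8)^1.605.
85/5.8 = 14.655; 14.655^1.605 ≈ 74.40 mb.
P_c = 1008 − 74.40 = 933.60 ≈ 934 mb.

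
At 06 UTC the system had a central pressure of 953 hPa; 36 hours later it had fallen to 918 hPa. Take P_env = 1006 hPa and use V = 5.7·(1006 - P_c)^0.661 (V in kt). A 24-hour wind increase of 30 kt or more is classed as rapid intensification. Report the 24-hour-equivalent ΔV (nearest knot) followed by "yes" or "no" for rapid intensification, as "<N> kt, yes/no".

21 kt, no

V₁: ΔP = 53, V ≈ 5.7 × 53^0.661 ≈ 78.64 kt.
V₂: ΔP = 88, V ≈ 5.7 × 88^0.661 ≈ 109.95 kt.
ΔV over 36 h = 31.31 kt → 24 h equivalent = 31.31 × 24/36 ≈ 20.87 kt.
21 kt < 30 kt ⇒ not rapid intensification.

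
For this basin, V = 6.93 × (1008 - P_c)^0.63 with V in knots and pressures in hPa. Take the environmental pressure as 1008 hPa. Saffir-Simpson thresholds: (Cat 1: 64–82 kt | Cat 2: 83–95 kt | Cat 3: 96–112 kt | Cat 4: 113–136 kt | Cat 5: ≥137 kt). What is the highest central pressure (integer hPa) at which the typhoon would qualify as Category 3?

Category 3 begins at V = 96 kt.
Required ΔP = (96/6.93)^(1/0.63) = 13.853^1.587 ≈ 64.86 hPa.
P_c ≤ 1008 − 64.86 = 943.14, so the highest integer P_c is 943 hPa.

943 hPa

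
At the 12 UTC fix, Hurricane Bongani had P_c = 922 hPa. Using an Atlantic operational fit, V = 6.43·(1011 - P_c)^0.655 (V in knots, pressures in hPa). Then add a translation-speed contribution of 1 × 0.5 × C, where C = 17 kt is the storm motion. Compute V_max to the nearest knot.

130 kt

ΔP = 1011 − 922 = 89 hPa.
89^0.655 ≈ 18.917.
V ≈ 6.43 × 18.917 ≈ 121.6 kt.
Translation term: 1 × 0.5 × 17 = 8.5 kt.
Corrected V ≈ 130.1 kt → 130 kt.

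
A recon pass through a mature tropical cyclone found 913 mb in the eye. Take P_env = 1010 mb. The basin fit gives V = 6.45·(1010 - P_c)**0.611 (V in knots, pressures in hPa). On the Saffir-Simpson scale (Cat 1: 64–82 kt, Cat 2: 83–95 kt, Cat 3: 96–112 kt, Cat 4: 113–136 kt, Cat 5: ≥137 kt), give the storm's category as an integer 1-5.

3

ΔP = 1010 − 913 = 97 mb.
V ≈ 6.45 × 97^0.611 = 6.45 × 16.37 ≈ 106 kt.
106 kt falls in the Category 3 band.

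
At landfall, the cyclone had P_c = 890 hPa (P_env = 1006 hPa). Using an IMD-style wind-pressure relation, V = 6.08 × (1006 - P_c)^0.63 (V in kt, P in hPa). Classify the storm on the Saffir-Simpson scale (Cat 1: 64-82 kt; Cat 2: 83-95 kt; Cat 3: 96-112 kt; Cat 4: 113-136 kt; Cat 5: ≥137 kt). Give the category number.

ΔP = 1006 − 890 = 116 hPa.
V ≈ 6.08 × 116^0.63 = 6.08 × 19.98 ≈ 121 kt.
121 kt falls in the Category 4 band.

4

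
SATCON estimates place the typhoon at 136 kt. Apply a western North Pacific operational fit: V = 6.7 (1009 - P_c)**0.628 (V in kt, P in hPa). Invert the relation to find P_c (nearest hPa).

888 hPa

ΔP = (V / 6.7)^(1/0.628) = (136/6.7)^1.592.
136/6.7 = 20.299; 20.299^1.592 ≈ 120.77 hPa.
P_c = 1009 − 120.77 = 888.23 ≈ 888 hPa.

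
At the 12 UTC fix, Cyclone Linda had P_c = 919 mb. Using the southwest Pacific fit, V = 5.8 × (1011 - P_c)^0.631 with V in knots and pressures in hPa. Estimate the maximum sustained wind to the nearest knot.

ΔP = 1011 − 919 = 92 mb.
92^0.631 ≈ 17.344.
V ≈ 5.8 × 17.344 ≈ 100.6 kt.

101 kt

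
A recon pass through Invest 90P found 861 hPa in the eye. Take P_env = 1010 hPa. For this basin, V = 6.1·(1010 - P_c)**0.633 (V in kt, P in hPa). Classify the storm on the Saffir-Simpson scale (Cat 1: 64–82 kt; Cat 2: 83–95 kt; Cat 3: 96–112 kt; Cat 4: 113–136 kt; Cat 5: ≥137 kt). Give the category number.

5

ΔP = 1010 − 861 = 149 hPa.
V ≈ 6.1 × 149^0.633 = 6.1 × 23.75 ≈ 145 kt.
145 kt falls in the Category 5 band.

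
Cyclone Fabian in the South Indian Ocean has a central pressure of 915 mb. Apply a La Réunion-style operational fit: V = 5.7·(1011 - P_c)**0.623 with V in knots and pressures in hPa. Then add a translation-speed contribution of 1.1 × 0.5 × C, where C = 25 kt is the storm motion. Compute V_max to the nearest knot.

112 kt

ΔP = 1011 − 915 = 96 mb.
96^0.623 ≈ 17.177.
V ≈ 5.7 × 17.177 ≈ 97.9 kt.
Translation term: 1.1 × 0.5 × 25 = 13.75 kt.
Corrected V ≈ 111.65 kt → 112 kt.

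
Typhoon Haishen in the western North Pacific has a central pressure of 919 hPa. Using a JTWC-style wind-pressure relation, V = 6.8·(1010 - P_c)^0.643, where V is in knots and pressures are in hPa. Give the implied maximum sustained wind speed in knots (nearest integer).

ΔP = 1010 − 919 = 91 hPa.
91^0.643 ≈ 18.183.
V ≈ 6.8 × 18.183 ≈ 123.6 kt.

124 kt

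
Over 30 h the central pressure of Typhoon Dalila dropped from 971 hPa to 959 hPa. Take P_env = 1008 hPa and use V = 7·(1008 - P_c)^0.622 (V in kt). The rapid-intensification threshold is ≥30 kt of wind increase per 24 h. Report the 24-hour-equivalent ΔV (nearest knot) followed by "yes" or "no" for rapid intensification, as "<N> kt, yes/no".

10 kt, no

V₁: ΔP = 37, V ≈ 7 × 37^0.622 ≈ 66.15 kt.
V₂: ΔP = 49, V ≈ 7 × 49^0.622 ≈ 78.78 kt.
ΔV over 30 h = 12.63 kt → 24 h equivalent = 12.63 × 24/30 ≈ 10.10 kt.
10 kt < 30 kt ⇒ not rapid intensification.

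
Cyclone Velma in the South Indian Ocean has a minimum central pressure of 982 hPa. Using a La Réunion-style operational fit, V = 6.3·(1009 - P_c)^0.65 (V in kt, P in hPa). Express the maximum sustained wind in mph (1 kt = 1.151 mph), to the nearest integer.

ΔP = 1009 − 982 = 27 hPa.
V ≈ 6.3 × 27^0.65 = 6.3 × 8.519 ≈ 53.669 kt.
53.669 × 1.151 ≈ 61.77 mph → 62 mph.

62 mph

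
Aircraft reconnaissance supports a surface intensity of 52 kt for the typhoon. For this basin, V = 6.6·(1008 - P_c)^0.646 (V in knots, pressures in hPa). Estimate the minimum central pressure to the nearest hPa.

ΔP = (V / 6.6)^(1/0.646) = (52/6.6)^1.548.
52/6.6 = 7.879; 7.879^1.548 ≈ 24.42 hPa.
P_c = 1008 − 24.42 = 983.58 ≈ 984 hPa.

984 hPa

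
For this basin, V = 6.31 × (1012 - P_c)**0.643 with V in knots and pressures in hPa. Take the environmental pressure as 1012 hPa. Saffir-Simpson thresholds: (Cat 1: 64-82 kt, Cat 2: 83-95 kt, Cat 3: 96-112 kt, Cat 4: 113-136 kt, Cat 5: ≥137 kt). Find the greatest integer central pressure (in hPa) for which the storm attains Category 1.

975 hPa

Category 1 begins at V = 64 kt.
Required ΔP = (64/6.31)^(1/0.643) = 10.143^1.555 ≈ 36.71 hPa.
P_c ≤ 1012 − 36.71 = 975.29, so the highest integer P_c is 975 hPa.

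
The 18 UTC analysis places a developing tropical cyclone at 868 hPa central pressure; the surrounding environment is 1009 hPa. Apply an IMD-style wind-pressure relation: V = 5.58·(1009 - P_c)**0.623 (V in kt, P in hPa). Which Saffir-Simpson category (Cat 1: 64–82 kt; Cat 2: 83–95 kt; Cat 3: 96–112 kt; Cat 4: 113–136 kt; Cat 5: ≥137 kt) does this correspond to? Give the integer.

4

ΔP = 1009 − 868 = 141 hPa.
V ≈ 5.58 × 141^0.623 = 5.58 × 21.83 ≈ 122 kt.
122 kt falls in the Category 4 band.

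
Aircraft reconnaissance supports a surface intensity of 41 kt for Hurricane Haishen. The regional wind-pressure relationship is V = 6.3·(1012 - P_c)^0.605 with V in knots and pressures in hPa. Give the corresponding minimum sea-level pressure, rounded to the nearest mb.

ΔP = (V / 6.3)^(1/0.605) = (41/6.3)^1.653.
41/6.3 = 6.508; 6.508^1.653 ≈ 22.11 mb.
P_c = 1012 − 22.11 = 989.89 ≈ 990 mb.

990 mb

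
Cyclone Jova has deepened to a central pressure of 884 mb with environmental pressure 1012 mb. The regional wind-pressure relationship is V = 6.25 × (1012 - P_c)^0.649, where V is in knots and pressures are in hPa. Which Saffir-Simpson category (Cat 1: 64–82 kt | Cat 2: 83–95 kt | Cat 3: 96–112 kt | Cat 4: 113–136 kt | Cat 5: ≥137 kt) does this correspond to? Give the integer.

ΔP = 1012 − 884 = 128 mb.
V ≈ 6.25 × 128^0.649 = 6.25 × 23.31 ≈ 146 kt.
146 kt falls in the Category 5 band.

5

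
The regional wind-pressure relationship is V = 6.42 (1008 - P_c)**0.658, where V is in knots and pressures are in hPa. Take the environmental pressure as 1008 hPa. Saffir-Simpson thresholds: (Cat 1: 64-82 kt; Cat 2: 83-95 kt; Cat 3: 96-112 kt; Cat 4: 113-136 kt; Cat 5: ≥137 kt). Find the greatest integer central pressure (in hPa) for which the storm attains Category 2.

959 hPa

Category 2 begins at V = 83 kt.
Required ΔP = (83/6.42)^(1/0.658) = 12.928^1.520 ≈ 48.90 hPa.
P_c ≤ 1008 − 48.90 = 959.10, so the highest integer P_c is 959 hPa.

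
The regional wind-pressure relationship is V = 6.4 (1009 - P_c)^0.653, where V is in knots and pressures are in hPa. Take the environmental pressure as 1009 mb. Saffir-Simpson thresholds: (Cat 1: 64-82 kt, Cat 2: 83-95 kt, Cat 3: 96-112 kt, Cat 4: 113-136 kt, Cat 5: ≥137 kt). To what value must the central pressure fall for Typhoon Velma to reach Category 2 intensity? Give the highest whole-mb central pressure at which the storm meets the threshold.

958 mb

Category 2 begins at V = 83 kt.
Required ΔP = (83/6.4)^(1/0.653) = 12.969^1.531 ≈ 50.62 mb.
P_c ≤ 1009 − 50.62 = 958.38, so the highest integer P_c is 958 mb.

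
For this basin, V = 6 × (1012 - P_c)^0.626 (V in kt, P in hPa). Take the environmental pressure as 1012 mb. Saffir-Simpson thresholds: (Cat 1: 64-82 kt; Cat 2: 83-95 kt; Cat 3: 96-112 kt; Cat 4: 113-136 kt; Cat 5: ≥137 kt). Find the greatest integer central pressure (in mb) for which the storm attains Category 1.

968 mb

Category 1 begins at V = 64 kt.
Required ΔP = (64/6)^(1/0.626) = 10.667^1.597 ≈ 43.88 mb.
P_c ≤ 1012 − 43.88 = 968.12, so the highest integer P_c is 968 mb.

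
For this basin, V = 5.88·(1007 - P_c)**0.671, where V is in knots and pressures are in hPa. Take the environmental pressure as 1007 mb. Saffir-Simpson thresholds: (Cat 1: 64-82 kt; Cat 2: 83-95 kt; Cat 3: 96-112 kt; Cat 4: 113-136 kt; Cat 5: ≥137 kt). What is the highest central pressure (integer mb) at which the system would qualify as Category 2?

955 mb

Category 2 begins at V = 83 kt.
Required ΔP = (83/5.88)^(1/0.671) = 14.116^1.490 ≈ 51.69 mb.
P_c ≤ 1007 − 51.69 = 955.31, so the highest integer P_c is 955 mb.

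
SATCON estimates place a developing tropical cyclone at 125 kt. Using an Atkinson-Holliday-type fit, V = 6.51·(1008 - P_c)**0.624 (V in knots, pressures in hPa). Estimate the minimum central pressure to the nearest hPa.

894 hPa

ΔP = (V / 6.51)^(1/0.624) = (125/6.51)^1.603.
125/6.51 = 19.201; 19.201^1.603 ≈ 113.92 hPa.
P_c = 1008 − 113.92 = 894.08 ≈ 894 hPa.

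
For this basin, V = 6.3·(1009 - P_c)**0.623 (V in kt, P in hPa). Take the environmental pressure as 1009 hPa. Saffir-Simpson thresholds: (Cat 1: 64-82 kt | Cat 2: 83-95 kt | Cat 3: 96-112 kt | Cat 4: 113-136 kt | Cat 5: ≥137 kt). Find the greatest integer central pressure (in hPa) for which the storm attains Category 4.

Category 4 begins at V = 113 kt.
Required ΔP = (113/6.3)^(1/0.623) = 17.937^1.605 ≈ 102.90 hPa.
P_c ≤ 1009 − 102.90 = 906.10, so the highest integer P_c is 906 hPa.

906 hPa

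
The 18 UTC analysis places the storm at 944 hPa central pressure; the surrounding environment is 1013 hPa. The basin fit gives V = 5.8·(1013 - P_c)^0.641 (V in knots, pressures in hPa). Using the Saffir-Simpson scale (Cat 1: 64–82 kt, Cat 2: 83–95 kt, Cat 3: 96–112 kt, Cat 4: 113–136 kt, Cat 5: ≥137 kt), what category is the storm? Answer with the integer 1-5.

ΔP = 1013 − 944 = 69 hPa.
V ≈ 5.8 × 69^0.641 = 5.8 × 15.09 ≈ 88 kt.
88 kt falls in the Category 2 band.

2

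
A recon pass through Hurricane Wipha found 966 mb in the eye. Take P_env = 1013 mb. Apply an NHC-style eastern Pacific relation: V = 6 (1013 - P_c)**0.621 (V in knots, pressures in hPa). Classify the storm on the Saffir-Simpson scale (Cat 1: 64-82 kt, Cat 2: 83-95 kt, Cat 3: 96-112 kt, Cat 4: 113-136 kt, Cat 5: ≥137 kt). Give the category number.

ΔP = 1013 − 966 = 47 mb.
V ≈ 6 × 47^0.621 = 6 × 10.92 ≈ 66 kt.
66 kt falls in the Category 1 band.

1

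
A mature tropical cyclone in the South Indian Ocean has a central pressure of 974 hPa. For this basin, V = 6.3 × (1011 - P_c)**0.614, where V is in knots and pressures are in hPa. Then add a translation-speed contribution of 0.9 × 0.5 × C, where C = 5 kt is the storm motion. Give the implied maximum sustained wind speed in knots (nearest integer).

ΔP = 1011 − 974 = 37 hPa.
37^0.614 ≈ 9.181.
V ≈ 6.3 × 9.181 ≈ 57.8 kt.
Translation term: 0.9 × 0.5 × 5 = 2.25 kt.
Corrected V ≈ 60.05 kt → 60 kt.

60 kt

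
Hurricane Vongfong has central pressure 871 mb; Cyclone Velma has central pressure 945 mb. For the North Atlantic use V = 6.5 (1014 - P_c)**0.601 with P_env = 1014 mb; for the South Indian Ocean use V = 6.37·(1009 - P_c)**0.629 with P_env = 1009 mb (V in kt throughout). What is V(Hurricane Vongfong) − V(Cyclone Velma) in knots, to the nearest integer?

41 kt

Hurricane Vongfong: ΔP = 143; V ≈ 6.5 × 143^0.601 ≈ 128.31 kt.
Cyclone Velma: ΔP = 64; V ≈ 6.37 × 64^0.629 ≈ 87.14 kt.
Difference ≈ 128.31 − 87.14 = 41.17 → 41 kt.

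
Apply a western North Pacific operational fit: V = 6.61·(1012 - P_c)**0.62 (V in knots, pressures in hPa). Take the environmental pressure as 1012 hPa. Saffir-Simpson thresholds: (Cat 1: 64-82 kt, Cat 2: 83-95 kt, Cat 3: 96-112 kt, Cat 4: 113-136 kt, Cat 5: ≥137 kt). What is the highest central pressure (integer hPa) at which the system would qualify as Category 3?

Category 3 begins at V = 96 kt.
Required ΔP = (96/6.61)^(1/0.62) = 14.523^1.613 ≈ 74.87 hPa.
P_c ≤ 1012 − 74.87 = 937.13, so the highest integer P_c is 937 hPa.

937 hPa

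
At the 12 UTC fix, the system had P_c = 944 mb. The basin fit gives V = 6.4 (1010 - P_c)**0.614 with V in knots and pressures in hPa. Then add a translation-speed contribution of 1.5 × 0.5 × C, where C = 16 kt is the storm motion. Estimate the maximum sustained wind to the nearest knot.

ΔP = 1010 − 944 = 66 mb.
66^0.614 ≈ 13.098.
V ≈ 6.4 × 13.098 ≈ 83.8 kt.
Translation term: 1.5 × 0.5 × 16 = 12 kt.
Corrected V ≈ 95.8 kt → 96 kt.

96 kt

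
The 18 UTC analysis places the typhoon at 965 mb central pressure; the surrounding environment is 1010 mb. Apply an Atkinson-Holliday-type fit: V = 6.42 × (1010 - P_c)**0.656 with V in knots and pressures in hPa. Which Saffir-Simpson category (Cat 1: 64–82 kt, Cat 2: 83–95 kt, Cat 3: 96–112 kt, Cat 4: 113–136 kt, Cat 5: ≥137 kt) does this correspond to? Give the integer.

1

ΔP = 1010 − 965 = 45 mb.
V ≈ 6.42 × 45^0.656 = 6.42 × 12.15 ≈ 78 kt.
78 kt falls in the Category 1 band.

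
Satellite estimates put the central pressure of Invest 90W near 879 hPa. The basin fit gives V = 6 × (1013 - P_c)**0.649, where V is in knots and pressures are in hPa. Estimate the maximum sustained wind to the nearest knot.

144 kt

ΔP = 1013 − 879 = 134 hPa.
134^0.649 ≈ 24.015.
V ≈ 6 × 24.015 ≈ 144.1 kt.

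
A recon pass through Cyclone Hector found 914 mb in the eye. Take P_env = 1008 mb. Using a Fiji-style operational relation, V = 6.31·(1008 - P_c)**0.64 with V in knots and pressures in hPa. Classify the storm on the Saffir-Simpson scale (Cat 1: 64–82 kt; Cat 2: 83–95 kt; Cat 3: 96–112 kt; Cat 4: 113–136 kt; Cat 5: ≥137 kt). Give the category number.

4

ΔP = 1008 − 914 = 94 mb.
V ≈ 6.31 × 94^0.64 = 6.31 × 18.31 ≈ 116 kt.
116 kt falls in the Category 4 band.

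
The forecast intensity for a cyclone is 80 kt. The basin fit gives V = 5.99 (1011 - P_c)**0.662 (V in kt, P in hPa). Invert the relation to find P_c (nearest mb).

961 mb

ΔP = (V / 5.99)^(1/0.662) = (80/5.99)^1.511.
80/5.99 = 13.356; 13.356^1.511 ≈ 50.16 mb.
P_c = 1011 − 50.16 = 960.84 ≈ 961 mb.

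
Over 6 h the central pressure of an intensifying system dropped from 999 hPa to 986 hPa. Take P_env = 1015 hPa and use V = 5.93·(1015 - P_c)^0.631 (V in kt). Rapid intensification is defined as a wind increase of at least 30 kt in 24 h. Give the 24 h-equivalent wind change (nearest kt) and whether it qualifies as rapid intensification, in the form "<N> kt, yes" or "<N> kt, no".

62 kt, yes

V₁: ΔP = 16, V ≈ 5.93 × 16^0.631 ≈ 34.11 kt.
V₂: ΔP = 29, V ≈ 5.93 × 29^0.631 ≈ 49.64 kt.
ΔV over 6 h = 15.53 kt → 24 h equivalent = 15.53 × 24/6 ≈ 62.12 kt.
62 kt ≥ 30 kt ⇒ rapid intensification.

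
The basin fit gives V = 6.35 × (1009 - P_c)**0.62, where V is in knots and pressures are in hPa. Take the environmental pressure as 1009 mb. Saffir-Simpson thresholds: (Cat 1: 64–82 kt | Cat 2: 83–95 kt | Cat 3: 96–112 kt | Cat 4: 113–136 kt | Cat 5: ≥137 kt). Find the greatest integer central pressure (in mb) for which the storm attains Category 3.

929 mb

Category 3 begins at V = 96 kt.
Required ΔP = (96/6.35)^(1/0.62) = 15.118^1.613 ≈ 79.88 mb.
P_c ≤ 1009 − 79.88 = 929.12, so the highest integer P_c is 929 mb.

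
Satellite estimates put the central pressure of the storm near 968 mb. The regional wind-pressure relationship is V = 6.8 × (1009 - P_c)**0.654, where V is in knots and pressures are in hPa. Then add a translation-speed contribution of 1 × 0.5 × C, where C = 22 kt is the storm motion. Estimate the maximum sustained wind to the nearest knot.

88 kt

ΔP = 1009 − 968 = 41 mb.
41^0.654 ≈ 11.344.
V ≈ 6.8 × 11.344 ≈ 77.1 kt.
Translation term: 1 × 0.5 × 22 = 11 kt.
Corrected V ≈ 88.1 kt → 88 kt.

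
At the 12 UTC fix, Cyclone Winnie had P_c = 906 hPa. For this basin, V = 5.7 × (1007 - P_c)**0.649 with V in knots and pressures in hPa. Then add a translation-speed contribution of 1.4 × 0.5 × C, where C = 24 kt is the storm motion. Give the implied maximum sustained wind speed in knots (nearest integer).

ΔP = 1007 − 906 = 101 hPa.
101^0.649 ≈ 19.990.
V ≈ 5.7 × 19.990 ≈ 113.9 kt.
Translation term: 1.4 × 0.5 × 24 = 16.8 kt.
Corrected V ≈ 130.7 kt → 131 kt.

131 kt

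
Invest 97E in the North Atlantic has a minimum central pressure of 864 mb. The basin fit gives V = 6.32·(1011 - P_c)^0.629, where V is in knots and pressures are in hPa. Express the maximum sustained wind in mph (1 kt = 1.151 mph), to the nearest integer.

168 mph

ΔP = 1011 − 864 = 147 mb.
V ≈ 6.32 × 147^0.629 = 6.32 × 23.080 ≈ 145.868 kt.
145.868 × 1.151 ≈ 167.89 mph → 168 mph.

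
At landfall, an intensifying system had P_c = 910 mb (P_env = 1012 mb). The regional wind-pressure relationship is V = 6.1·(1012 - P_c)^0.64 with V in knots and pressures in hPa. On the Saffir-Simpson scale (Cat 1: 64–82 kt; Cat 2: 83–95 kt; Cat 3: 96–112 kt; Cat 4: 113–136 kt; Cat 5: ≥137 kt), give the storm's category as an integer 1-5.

ΔP = 1012 − 910 = 102 mb.
V ≈ 6.1 × 102^0.64 = 6.1 × 19.30 ≈ 118 kt.
118 kt falls in the Category 4 band.

4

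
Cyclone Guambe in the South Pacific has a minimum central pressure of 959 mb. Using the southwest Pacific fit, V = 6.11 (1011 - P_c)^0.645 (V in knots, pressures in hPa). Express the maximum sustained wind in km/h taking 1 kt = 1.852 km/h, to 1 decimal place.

ΔP = 1011 − 959 = 52 mb.
V ≈ 6.11 × 52^0.645 = 6.11 × 12.789 ≈ 78.138 kt.
78.138 × 1.852 ≈ 144.71 km/h → 144.7 km/h.

144.7 km/h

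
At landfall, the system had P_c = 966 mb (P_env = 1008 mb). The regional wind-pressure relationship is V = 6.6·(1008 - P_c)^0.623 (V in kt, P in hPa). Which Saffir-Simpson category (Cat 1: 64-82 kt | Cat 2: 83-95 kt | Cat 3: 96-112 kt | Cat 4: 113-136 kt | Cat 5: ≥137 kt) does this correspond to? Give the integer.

1

ΔP = 1008 − 966 = 42 mb.
V ≈ 6.6 × 42^0.623 = 6.6 × 10.26 ≈ 68 kt.
68 kt falls in the Category 1 band.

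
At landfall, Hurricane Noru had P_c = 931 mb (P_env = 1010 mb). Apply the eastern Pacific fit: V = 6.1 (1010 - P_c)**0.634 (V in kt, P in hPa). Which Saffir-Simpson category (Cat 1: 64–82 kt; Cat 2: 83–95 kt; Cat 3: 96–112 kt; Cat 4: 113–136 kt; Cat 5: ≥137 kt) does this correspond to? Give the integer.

3

ΔP = 1010 − 931 = 79 mb.
V ≈ 6.1 × 79^0.634 = 6.1 × 15.96 ≈ 97 kt.
97 kt falls in the Category 3 band.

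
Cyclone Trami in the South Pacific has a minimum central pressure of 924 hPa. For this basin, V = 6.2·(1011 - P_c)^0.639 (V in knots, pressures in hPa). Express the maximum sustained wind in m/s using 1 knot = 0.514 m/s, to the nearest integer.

ΔP = 1011 − 924 = 87 hPa.
V ≈ 6.2 × 87^0.639 = 6.2 × 17.352 ≈ 107.583 kt.
107.583 × 0.514 ≈ 55.30 m/s → 55 m/s.

55 m/s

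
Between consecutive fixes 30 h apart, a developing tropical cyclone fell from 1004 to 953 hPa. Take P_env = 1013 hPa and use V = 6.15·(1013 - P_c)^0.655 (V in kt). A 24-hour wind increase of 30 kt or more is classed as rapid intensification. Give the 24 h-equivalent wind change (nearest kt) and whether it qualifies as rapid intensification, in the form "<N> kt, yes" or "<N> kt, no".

V₁: ΔP = 9, V ≈ 6.15 × 9^0.655 ≈ 25.94 kt.
V₂: ΔP = 60, V ≈ 6.15 × 60^0.655 ≈ 89.86 kt.
ΔV over 30 h = 63.92 kt → 24 h equivalent = 63.92 × 24/30 ≈ 51.14 kt.
51 kt ≥ 30 kt ⇒ rapid intensification.

51 kt, yes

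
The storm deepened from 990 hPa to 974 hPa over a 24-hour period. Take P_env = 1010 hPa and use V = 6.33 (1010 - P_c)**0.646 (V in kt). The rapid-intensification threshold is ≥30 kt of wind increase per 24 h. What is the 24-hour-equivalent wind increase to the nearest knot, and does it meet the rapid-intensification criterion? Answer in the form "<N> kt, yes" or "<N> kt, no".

20 kt, no

V₁: ΔP = 20, V ≈ 6.33 × 20^0.646 ≈ 43.84 kt.
V₂: ΔP = 36, V ≈ 6.33 × 36^0.646 ≈ 64.09 kt.
ΔV over 24 h = 20.25 kt → 24 h equivalent = 20.25 × 24/24 ≈ 20.25 kt.
20 kt < 30 kt ⇒ not rapid intensification.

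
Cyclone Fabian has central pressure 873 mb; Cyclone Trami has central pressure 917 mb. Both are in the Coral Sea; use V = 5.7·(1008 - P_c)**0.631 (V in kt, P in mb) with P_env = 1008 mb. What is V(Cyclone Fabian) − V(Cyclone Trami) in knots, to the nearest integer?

Cyclone Fabian: ΔP = 135; V ≈ 5.7 × 135^0.631 ≈ 125.93 kt.
Cyclone Trami: ΔP = 91; V ≈ 5.7 × 91^0.631 ≈ 98.18 kt.
Difference ≈ 125.93 − 98.18 = 27.75 → 28 kt.

28 kt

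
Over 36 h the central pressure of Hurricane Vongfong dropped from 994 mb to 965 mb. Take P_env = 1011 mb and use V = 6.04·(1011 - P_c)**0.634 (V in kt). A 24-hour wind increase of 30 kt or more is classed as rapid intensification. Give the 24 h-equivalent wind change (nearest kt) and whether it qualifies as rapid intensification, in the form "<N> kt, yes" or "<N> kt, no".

21 kt, no

V₁: ΔP = 17, V ≈ 6.04 × 17^0.634 ≈ 36.40 kt.
V₂: ΔP = 46, V ≈ 6.04 × 46^0.634 ≈ 68.43 kt.
ΔV over 36 h = 32.03 kt → 24 h equivalent = 32.03 × 24/36 ≈ 21.35 kt.
21 kt < 30 kt ⇒ not rapid intensification.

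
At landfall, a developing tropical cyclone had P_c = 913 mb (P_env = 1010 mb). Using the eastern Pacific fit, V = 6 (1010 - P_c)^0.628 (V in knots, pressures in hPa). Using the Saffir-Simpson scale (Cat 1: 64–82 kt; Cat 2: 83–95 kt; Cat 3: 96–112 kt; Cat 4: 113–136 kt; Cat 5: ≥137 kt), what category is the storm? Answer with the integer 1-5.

3

ΔP = 1010 − 913 = 97 mb.
V ≈ 6 × 97^0.628 = 6 × 17.69 ≈ 106 kt.
106 kt falls in the Category 3 band.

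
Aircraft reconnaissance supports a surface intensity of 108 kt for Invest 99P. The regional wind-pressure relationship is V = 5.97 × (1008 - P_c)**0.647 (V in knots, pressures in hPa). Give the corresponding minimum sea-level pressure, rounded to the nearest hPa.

920 hPa

ΔP = (V / 5.97)^(1/0.647) = (108/5.97)^1.546.
108/5.97 = 18.090; 18.090^1.546 ≈ 87.80 hPa.
P_c = 1008 − 87.80 = 920.20 ≈ 920 hPa.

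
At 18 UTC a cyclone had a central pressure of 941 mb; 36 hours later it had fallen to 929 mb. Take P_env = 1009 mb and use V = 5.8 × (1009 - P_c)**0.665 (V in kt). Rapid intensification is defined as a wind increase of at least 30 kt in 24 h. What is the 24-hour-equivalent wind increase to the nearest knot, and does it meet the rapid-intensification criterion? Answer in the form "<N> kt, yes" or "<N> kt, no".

7 kt, no

V₁: ΔP = 68, V ≈ 5.8 × 68^0.665 ≈ 95.95 kt.
V₂: ΔP = 80, V ≈ 5.8 × 80^0.665 ≈ 106.90 kt.
ΔV over 36 h = 10.95 kt → 24 h equivalent = 10.95 × 24/36 ≈ 7.30 kt.
7 kt < 30 kt ⇒ not rapid intensification.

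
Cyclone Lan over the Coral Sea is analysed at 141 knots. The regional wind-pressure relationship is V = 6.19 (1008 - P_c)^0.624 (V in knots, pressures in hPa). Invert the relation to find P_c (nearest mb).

ΔP = (V / 6.19)^(1/0.624) = (141/6.19)^1.603.
141/6.19 = 22.779; 22.779^1.603 ≈ 149.81 mb.
P_c = 1008 − 149.81 = 858.19 ≈ 858 mb.

858 mb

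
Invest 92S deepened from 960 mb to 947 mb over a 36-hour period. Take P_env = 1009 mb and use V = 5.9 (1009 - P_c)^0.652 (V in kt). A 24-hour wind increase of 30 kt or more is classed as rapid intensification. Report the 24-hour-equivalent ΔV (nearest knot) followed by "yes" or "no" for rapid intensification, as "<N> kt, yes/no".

V₁: ΔP = 49, V ≈ 5.9 × 49^0.652 ≈ 74.62 kt.
V₂: ΔP = 62, V ≈ 5.9 × 62^0.652 ≈ 86.99 kt.
ΔV over 36 h = 12.37 kt → 24 h equivalent = 12.37 × 24/36 ≈ 8.25 kt.
8 kt < 30 kt ⇒ not rapid intensification.

8 kt, no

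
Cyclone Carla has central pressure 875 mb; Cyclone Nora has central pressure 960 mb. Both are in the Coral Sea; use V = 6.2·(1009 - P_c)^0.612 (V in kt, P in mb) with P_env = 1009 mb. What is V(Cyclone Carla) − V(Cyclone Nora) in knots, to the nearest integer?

Cyclone Carla: ΔP = 134; V ≈ 6.2 × 134^0.612 ≈ 124.22 kt.
Cyclone Nora: ΔP = 49; V ≈ 6.2 × 49^0.612 ≈ 67.11 kt.
Difference ≈ 124.22 − 67.11 = 57.11 → 57 kt.

57 kt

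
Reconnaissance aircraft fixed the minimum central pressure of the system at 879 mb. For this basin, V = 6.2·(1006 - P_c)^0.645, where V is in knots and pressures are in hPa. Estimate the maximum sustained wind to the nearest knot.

ΔP = 1006 − 879 = 127 mb.
127^0.645 ≈ 22.749.
V ≈ 6.2 × 22.749 ≈ 141.0 kt.

141 kt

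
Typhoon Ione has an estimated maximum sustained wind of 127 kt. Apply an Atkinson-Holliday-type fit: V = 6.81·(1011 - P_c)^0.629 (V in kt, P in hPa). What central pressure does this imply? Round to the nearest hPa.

ΔP = (V / 6.81)^(1/0.629) = (127/6.81)^1.590.
127/6.81 = 18.649; 18.649^1.590 ≈ 104.74 hPa.
P_c = 1011 − 104.74 = 906.26 ≈ 906 hPa.

906 hPa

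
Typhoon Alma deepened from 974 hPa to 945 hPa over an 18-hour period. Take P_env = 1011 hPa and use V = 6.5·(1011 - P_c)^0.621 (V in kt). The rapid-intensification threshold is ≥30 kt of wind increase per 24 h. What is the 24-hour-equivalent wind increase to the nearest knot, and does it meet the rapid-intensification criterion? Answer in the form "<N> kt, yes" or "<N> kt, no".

V₁: ΔP = 37, V ≈ 6.5 × 37^0.621 ≈ 61.20 kt.
V₂: ΔP = 66, V ≈ 6.5 × 66^0.621 ≈ 87.67 kt.
ΔV over 18 h = 26.47 kt → 24 h equivalent = 26.47 × 24/18 ≈ 35.29 kt.
35 kt ≥ 30 kt ⇒ rapid intensification.

35 kt, yes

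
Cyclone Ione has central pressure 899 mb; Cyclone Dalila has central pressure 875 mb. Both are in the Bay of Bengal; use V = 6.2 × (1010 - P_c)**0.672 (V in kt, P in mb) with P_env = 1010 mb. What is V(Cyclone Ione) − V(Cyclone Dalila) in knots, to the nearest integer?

Cyclone Ione: ΔP = 111; V ≈ 6.2 × 111^0.672 ≈ 146.84 kt.
Cyclone Dalila: ΔP = 135; V ≈ 6.2 × 135^0.672 ≈ 167.49 kt.
Difference ≈ 146.84 − 167.49 = -20.65 → -21 kt.

-21 kt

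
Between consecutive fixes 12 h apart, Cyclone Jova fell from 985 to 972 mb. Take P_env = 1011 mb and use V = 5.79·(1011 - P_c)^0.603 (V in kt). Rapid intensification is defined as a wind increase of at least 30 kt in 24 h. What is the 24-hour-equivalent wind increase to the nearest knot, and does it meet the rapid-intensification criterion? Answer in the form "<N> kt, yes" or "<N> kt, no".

23 kt, no

V₁: ΔP = 26, V ≈ 5.79 × 26^0.603 ≈ 41.30 kt.
V₂: ΔP = 39, V ≈ 5.79 × 39^0.603 ≈ 52.73 kt.
ΔV over 12 h = 11.43 kt → 24 h equivalent = 11.43 × 24/12 ≈ 22.86 kt.
23 kt < 30 kt ⇒ not rapid intensification.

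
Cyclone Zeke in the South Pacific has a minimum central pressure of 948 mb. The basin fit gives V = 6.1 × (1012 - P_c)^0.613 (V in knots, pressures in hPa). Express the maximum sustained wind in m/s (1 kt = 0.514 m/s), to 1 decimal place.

40.1 m/s

ΔP = 1012 − 948 = 64 mb.
V ≈ 6.1 × 64^0.613 = 6.1 × 12.799 ≈ 78.076 kt.
78.076 × 0.514 ≈ 40.13 m/s → 40.1 m/s.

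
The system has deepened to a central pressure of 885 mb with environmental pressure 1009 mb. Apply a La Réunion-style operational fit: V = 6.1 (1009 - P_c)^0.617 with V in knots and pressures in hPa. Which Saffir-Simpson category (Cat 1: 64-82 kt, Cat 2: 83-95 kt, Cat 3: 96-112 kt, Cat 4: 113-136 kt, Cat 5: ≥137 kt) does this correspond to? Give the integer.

4

ΔP = 1009 − 885 = 124 mb.
V ≈ 6.1 × 124^0.617 = 6.1 × 19.57 ≈ 119 kt.
119 kt falls in the Category 4 band.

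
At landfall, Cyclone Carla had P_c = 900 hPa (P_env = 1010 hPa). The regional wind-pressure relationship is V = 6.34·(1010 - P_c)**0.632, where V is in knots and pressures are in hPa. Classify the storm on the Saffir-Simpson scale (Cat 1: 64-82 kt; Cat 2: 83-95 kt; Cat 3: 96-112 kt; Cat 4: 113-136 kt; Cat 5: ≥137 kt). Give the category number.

ΔP = 1010 − 900 = 110 hPa.
V ≈ 6.34 × 110^0.632 = 6.34 × 19.51 ≈ 124 kt.
124 kt falls in the Category 4 band.

4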